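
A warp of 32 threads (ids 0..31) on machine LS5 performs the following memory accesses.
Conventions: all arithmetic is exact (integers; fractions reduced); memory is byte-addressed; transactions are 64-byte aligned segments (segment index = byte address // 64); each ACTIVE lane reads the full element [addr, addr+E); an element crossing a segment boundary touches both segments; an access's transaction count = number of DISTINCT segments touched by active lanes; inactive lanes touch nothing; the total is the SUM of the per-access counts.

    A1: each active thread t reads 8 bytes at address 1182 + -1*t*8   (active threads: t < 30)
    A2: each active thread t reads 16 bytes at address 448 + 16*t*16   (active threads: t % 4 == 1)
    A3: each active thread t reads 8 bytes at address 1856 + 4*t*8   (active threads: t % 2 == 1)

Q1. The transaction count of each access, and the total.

A1: 5 transactions
A2: 8 transactions
A3: 16 transactions

Answer: 5,8,16; total 29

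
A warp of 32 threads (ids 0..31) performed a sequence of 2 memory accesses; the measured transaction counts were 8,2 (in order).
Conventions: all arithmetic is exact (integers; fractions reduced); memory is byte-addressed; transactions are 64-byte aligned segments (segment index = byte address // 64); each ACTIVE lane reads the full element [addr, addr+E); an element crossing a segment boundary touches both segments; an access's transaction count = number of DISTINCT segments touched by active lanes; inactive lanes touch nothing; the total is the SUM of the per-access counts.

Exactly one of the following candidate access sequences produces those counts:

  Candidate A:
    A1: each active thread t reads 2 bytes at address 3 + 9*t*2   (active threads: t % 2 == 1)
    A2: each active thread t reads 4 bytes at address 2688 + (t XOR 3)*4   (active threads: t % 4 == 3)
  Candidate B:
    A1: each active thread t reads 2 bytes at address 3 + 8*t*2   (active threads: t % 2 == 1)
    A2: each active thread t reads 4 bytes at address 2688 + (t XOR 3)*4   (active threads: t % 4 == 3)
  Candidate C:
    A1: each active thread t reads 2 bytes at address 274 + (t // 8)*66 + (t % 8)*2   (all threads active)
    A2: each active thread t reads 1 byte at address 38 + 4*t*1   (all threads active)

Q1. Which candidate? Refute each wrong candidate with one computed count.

A: A1 gives 9 transactions, not 8
C: A1 gives 4 transactions, not 8
B: all counts match (8,2)

Answer: B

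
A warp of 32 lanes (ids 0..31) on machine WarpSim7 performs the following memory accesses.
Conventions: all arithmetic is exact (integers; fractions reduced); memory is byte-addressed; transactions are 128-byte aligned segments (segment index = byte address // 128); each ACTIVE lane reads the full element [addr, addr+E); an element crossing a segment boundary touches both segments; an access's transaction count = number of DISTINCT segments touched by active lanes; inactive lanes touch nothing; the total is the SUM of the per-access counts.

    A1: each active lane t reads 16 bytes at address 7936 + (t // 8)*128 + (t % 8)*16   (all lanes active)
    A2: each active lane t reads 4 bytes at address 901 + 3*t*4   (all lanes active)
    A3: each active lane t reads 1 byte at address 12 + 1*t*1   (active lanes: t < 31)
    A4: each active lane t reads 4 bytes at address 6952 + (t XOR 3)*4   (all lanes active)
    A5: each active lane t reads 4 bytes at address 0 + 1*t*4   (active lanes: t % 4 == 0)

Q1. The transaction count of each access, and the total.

A1: 4 transactions
A2: 3 transactions
A3: 1 transaction
A4: 2 transactions
A5: 1 transaction

Answer: 4,3,1,2,1; total 11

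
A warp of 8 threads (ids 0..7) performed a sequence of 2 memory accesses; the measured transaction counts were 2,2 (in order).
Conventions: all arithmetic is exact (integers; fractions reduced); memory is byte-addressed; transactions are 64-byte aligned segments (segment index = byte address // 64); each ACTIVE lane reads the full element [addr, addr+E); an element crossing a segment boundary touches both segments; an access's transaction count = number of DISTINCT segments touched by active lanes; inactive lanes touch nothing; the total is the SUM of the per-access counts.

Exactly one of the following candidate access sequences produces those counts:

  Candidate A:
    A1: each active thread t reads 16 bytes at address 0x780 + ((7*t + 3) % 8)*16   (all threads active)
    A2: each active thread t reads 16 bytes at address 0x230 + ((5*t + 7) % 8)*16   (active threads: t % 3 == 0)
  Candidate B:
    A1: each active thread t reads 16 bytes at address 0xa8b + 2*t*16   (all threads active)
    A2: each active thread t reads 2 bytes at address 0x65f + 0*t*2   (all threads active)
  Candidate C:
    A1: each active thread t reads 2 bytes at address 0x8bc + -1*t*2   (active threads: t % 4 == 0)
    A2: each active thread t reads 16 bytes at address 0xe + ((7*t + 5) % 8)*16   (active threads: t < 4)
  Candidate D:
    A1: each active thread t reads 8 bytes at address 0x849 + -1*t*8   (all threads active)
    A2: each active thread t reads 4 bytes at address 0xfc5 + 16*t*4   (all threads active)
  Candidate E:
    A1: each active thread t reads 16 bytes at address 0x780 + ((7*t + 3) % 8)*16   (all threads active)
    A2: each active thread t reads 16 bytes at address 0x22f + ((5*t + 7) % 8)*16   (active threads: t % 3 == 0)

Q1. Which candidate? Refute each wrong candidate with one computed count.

A: A2 gives 1 transaction, not 2
B: A1 gives 4 transactions, not 2
C: A1 gives 1 transaction, not 2
D: A2 gives 8 transactions, not 2
E: all counts match (2,2)

Answer: E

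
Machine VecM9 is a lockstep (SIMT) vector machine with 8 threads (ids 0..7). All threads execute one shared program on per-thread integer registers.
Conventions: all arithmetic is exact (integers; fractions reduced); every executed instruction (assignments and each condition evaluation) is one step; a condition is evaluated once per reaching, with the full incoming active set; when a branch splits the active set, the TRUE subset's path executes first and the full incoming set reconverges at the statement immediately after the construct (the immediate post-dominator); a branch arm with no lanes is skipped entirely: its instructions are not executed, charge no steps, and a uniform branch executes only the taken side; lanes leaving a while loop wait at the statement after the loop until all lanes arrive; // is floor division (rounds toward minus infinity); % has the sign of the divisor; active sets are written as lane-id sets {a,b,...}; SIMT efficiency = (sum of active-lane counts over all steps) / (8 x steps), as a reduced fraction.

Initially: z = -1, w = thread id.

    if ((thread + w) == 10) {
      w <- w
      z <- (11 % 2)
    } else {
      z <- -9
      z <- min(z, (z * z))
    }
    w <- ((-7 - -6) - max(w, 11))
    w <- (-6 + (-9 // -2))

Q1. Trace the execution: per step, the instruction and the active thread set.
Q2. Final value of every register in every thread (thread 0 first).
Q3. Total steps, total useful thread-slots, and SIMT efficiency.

step 0: eval ((thread + w) == 10)    {0,1,2,3,4,5,6,7}
step 1: w <- w                       {5}
step 2: z <- (11 % 2)                {5}
step 3: z <- -9                      {0,1,2,3,4,6,7}
step 4: z <- min(z, (z * z))         {0,1,2,3,4,6,7}
step 5: w <- ((-7 - -6) - max(w, 11)) {0,1,2,3,4,5,6,7}
step 6: w <- (-6 + (-9 // -2))       {0,1,2,3,4,5,6,7}

Answer: 7 steps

z: -9,-9,-9,-9,-9,1,-9,-9
w: -2,-2,-2,-2,-2,-2,-2,-2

steps = 7; useful = 40; efficiency = 40/56 = 5/7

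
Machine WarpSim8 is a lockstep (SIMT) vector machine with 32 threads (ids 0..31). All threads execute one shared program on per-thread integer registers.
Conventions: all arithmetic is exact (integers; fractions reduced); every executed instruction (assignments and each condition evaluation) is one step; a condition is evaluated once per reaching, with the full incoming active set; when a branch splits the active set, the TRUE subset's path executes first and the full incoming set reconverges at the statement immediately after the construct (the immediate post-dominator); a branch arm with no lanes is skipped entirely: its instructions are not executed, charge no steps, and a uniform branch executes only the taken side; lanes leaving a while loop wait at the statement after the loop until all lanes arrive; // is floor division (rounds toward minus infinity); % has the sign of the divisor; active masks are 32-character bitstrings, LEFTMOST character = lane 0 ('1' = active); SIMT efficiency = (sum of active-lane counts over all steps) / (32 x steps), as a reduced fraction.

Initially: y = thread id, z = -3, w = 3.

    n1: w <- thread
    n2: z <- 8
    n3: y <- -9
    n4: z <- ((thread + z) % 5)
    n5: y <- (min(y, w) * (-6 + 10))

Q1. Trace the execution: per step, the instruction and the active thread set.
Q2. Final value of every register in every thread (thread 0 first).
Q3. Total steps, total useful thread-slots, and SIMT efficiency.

step 0: w <- thread                  11111111111111111111111111111111
step 1: z <- 8                       11111111111111111111111111111111
step 2: y <- -9                      11111111111111111111111111111111
step 3: z <- ((thread + z) % 5)      11111111111111111111111111111111
step 4: y <- (min(y, w) * (-6 + 10)) 11111111111111111111111111111111

Answer: 5 steps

y: -36,-36,-36,-36,-36,-36,-36,-36,-36,-36,-36,-36,-36,-36,-36,-36,-36,-36,-36,-36,-36,-36,-36,-36,-36,-36,-36,-36,-36,-36,-36,-36
z: 3,4,0,1,2,3,4,0,1,2,3,4,0,1,2,3,4,0,1,2,3,4,0,1,2,3,4,0,1,2,3,4
w: 0,1,2,3,4,5,6,7,8,9,10,11,12,13,14,15,16,17,18,19,20,21,22,23,24,25,26,27,28,29,30,31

steps = 5; useful = 160; efficiency = 160/160 = 1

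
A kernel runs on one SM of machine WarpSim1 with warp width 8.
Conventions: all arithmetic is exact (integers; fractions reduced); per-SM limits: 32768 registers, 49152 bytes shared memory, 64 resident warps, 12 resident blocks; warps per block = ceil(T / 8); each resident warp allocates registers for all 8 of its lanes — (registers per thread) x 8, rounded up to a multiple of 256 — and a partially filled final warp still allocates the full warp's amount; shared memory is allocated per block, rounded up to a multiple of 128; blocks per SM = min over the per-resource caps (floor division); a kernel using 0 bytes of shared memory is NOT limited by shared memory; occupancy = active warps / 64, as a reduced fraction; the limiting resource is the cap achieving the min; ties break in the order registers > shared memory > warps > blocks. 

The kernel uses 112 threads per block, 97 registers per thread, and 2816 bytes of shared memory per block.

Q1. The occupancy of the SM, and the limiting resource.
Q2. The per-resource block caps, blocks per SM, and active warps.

Answer: occupancy 7/16, limited by registers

registers: 2 blocks
shared memory: 17 blocks
warps: 4 blocks
blocks: 12 blocks

Answer: 2 blocks, 28 active warps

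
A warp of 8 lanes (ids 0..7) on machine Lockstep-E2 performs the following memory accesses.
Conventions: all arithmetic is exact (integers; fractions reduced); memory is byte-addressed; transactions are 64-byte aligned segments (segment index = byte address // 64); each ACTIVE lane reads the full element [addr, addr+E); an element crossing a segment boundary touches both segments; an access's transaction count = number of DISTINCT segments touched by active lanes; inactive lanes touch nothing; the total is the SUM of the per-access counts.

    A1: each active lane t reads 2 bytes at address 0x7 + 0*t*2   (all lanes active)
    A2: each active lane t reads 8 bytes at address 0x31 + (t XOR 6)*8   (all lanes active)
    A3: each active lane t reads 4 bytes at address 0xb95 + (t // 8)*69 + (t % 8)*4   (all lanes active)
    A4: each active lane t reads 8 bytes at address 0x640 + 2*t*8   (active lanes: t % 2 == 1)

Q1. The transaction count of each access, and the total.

A1: 1 transaction
A2: 2 transactions
A3: 1 transaction
A4: 2 transactions

Answer: 1,2,1,2; total 6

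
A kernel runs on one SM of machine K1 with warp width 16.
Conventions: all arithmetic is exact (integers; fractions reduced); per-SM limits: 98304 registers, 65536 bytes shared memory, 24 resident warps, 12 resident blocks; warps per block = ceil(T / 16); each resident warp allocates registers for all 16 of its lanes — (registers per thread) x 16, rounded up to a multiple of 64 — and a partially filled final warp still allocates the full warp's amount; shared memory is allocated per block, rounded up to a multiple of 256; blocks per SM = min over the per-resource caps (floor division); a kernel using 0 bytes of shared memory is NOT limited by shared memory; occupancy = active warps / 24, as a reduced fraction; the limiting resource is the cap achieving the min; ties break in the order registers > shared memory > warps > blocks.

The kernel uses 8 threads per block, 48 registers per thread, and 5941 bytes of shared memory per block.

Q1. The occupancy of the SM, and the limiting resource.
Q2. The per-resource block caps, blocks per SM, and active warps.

Answer: occupancy 5/12, limited by shared memory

registers: 128 blocks
shared memory: 10 blocks
warps: 24 blocks
blocks: 12 blocks

Answer: 10 blocks, 10 active warps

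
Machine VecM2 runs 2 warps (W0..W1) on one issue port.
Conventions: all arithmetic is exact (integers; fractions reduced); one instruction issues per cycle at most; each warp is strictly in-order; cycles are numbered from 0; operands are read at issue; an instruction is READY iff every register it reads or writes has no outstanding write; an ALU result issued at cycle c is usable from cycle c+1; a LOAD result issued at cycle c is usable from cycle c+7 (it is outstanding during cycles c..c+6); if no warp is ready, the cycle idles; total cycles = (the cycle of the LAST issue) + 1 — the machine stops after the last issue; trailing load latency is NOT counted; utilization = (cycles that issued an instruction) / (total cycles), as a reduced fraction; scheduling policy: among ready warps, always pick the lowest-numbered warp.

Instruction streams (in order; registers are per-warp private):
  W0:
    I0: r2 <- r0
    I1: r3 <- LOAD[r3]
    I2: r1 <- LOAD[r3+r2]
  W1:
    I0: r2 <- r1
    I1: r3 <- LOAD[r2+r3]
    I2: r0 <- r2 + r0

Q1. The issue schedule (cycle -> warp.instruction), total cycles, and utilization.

cycle 0: W0.I0
cycle 1: W0.I1
cycle 2: W1.I0
cycle 3: W1.I1
cycle 4: W1.I2
cycle 5: idle
cycle 6: idle
cycle 7: idle
cycle 8: W0.I2

Answer: 9 cycles, utilization 2/3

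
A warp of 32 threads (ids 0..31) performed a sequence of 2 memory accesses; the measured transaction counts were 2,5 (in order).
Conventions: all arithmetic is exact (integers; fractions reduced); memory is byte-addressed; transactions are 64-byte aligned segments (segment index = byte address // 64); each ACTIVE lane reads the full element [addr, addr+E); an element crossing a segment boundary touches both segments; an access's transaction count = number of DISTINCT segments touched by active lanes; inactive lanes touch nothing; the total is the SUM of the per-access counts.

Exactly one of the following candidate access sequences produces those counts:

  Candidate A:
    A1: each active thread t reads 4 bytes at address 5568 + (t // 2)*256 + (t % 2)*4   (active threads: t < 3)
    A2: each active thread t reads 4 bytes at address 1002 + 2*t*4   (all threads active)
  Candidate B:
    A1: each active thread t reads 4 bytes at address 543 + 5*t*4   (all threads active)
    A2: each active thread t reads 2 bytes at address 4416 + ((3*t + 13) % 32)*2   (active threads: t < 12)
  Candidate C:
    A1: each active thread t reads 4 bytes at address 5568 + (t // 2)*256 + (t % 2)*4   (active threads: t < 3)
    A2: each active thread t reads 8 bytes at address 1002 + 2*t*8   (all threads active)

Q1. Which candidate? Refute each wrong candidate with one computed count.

B: A1 gives 11 transactions, not 2
C: A2 gives 9 transactions, not 5
A: all counts match (2,5)

Answer: A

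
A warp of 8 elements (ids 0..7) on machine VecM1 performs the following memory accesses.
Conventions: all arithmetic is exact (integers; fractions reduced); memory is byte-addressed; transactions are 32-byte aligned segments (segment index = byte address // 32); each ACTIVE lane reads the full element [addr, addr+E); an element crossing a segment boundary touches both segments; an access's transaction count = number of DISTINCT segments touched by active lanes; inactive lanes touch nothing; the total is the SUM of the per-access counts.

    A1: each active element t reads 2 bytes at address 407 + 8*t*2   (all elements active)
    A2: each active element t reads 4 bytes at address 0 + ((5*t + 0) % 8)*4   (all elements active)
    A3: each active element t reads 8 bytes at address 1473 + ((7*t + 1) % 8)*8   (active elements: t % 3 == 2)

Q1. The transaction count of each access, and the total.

A1: 5 transactions
A2: 1 transaction
A3: 2 transactions

Answer: 5,1,2; total 8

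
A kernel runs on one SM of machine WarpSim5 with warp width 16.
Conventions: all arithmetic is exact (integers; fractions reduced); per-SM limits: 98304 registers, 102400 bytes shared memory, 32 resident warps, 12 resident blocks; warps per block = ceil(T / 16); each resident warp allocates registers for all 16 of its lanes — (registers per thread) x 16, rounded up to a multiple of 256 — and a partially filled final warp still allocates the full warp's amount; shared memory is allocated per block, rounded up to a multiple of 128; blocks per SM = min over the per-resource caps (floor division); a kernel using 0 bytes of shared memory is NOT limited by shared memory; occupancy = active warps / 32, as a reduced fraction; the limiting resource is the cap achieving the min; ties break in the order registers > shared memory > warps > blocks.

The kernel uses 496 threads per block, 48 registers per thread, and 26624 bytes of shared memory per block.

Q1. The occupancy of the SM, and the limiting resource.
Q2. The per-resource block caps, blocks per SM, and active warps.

Answer: occupancy 31/32, limited by warps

registers: 4 blocks
shared memory: 3 blocks
warps: 1 block
blocks: 12 blocks

Answer: 1 block, 31 active warps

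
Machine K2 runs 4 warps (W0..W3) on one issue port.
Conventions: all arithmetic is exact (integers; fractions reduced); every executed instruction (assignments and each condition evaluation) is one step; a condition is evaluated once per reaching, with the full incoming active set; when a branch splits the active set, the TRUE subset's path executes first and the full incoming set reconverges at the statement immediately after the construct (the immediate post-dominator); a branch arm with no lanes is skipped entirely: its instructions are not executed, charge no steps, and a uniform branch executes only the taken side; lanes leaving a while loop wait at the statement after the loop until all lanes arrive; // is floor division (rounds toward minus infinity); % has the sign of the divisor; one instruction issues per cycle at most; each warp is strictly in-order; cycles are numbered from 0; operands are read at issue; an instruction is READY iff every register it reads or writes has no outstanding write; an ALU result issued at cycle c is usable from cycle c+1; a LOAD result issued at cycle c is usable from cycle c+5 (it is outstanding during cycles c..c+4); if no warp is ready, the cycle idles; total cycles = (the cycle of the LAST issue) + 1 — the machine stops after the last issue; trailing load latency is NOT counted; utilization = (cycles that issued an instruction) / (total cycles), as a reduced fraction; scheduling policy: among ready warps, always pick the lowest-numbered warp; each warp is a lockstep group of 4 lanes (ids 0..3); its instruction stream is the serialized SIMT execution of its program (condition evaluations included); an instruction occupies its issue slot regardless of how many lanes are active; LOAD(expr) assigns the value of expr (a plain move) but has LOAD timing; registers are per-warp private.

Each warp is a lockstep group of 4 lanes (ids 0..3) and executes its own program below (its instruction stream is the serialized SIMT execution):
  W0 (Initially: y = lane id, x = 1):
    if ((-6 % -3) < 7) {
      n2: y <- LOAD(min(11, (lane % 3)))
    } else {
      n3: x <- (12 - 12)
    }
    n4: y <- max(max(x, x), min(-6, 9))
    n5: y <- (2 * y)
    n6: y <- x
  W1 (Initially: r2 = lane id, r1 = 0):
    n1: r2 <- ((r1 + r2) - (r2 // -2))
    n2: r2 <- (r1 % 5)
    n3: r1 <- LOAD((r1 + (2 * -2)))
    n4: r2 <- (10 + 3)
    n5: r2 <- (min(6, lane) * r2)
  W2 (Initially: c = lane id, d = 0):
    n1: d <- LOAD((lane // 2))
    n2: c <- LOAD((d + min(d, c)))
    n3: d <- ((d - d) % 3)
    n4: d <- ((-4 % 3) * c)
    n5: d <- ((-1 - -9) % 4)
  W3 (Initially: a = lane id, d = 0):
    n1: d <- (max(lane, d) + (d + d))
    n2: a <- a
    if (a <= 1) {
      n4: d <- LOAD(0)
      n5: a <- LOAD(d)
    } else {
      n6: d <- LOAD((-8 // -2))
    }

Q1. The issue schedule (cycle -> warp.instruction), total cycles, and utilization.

cycle 0: W0.I0
cycle 1: W0.I1
cycle 2: W1.I0
cycle 3: W1.I1
cycle 4: W1.I2
cycle 5: W1.I3
cycle 6: W0.I2
cycle 7: W0.I3
cycle 8: W0.I4
cycle 9: W1.I4
cycle 10: W2.I0
cycle 11: W3.I0
cycle 12: W3.I1
cycle 13: W3.I2
cycle 14: W3.I3
cycle 15: W2.I1
cycle 16: W2.I2
cycle 17: idle
cycle 18: idle
cycle 19: W3.I4
cycle 20: W2.I3
cycle 21: W2.I4
cycle 22: W3.I5

Answer: 23 cycles, utilization 21/23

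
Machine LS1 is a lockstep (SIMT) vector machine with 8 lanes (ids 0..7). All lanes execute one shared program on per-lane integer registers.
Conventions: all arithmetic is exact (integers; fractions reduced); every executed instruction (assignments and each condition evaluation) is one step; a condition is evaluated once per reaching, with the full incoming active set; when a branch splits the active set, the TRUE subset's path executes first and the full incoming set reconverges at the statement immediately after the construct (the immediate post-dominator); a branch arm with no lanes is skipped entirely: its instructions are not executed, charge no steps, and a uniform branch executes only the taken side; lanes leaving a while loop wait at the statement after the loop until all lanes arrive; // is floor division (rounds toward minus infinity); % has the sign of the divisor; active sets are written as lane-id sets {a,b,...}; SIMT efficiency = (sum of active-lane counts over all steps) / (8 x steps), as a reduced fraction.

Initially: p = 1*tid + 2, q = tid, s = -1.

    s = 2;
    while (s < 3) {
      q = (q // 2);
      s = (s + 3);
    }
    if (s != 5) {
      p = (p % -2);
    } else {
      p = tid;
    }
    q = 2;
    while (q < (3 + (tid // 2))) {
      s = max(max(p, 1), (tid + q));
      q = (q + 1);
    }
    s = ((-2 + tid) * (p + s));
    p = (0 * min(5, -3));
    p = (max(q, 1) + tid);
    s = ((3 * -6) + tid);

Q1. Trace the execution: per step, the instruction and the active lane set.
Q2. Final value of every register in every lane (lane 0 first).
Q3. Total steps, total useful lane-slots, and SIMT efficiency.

step 0: s <- 2                       {0,1,2,3,4,5,6,7}
step 1: eval (s < 3)                 {0,1,2,3,4,5,6,7}
step 2: q <- (q // 2)                {0,1,2,3,4,5,6,7}
step 3: s <- (s + 3)                 {0,1,2,3,4,5,6,7}
step 4: eval (s < 3)                 {0,1,2,3,4,5,6,7}
step 5: eval (s != 5)                {0,1,2,3,4,5,6,7}
step 6: p <- tid                     {0,1,2,3,4,5,6,7}
step 7: q <- 2                       {0,1,2,3,4,5,6,7}
step 8: eval (q < (3 + (tid // 2)))  {0,1,2,3,4,5,6,7}
step 9: s <- max(max(p, 1), (tid + q)) {0,1,2,3,4,5,6,7}
step 10: q <- (q + 1)                 {0,1,2,3,4,5,6,7}
step 11: eval (q < (3 + (tid // 2)))  {0,1,2,3,4,5,6,7}
step 12: s <- max(max(p, 1), (tid + q)) {2,3,4,5,6,7}
step 13: q <- (q + 1)                 {2,3,4,5,6,7}
step 14: eval (q < (3 + (tid // 2)))  {2,3,4,5,6,7}
step 15: s <- max(max(p, 1), (tid + q)) {4,5,6,7}
step 16: q <- (q + 1)                 {4,5,6,7}
step 17: eval (q < (3 + (tid // 2)))  {4,5,6,7}
step 18: s <- max(max(p, 1), (tid + q)) {6,7}
step 19: q <- (q + 1)                 {6,7}
step 20: eval (q < (3 + (tid // 2)))  {6,7}
step 21: s <- ((-2 + tid) * (p + s))  {0,1,2,3,4,5,6,7}
step 22: p <- (0 * min(5, -3))        {0,1,2,3,4,5,6,7}
step 23: p <- (max(q, 1) + tid)       {0,1,2,3,4,5,6,7}
step 24: s <- ((3 * -6) + tid)        {0,1,2,3,4,5,6,7}

Answer: 25 steps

p: 3,4,6,7,9,10,12,13
q: 3,3,4,4,5,5,6,6
s: -18,-17,-16,-15,-14,-13,-12,-11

steps = 25; useful = 164; efficiency = 164/200 = 41/50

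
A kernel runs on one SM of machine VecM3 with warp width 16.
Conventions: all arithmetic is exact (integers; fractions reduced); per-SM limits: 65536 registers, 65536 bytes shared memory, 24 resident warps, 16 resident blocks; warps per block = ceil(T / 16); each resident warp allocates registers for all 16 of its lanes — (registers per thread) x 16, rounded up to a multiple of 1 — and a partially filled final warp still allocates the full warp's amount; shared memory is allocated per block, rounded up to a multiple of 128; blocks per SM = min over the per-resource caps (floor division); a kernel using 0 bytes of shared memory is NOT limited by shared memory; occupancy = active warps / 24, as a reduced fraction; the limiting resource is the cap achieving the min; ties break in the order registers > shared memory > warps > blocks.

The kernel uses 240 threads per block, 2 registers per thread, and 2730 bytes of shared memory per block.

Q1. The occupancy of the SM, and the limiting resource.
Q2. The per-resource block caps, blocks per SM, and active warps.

Answer: occupancy 5/8, limited by warps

registers: 136 blocks
shared memory: 23 blocks
warps: 1 block
blocks: 16 blocks

Answer: 1 block, 15 active warps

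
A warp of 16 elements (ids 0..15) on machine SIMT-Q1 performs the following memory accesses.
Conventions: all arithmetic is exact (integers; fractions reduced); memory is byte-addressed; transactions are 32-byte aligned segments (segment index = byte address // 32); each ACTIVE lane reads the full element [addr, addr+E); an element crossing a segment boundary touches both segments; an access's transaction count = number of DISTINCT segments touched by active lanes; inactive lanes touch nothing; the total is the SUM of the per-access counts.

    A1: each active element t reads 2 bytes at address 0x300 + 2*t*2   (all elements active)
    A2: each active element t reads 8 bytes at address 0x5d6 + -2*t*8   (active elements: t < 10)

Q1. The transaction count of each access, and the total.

A1: 2 transactions
A2: 5 transactions

Answer: 2,5; total 7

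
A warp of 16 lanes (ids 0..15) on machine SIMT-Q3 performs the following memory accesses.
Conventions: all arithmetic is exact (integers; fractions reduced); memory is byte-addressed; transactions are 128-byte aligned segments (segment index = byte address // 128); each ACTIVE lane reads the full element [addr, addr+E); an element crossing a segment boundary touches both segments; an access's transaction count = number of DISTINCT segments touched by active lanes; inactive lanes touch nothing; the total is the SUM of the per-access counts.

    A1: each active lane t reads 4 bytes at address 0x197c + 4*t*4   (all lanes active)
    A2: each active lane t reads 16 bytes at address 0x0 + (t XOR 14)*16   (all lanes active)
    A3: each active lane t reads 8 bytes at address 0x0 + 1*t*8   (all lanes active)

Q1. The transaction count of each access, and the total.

A1: 3 transactions
A2: 2 transactions
A3: 1 transaction

Answer: 3,2,1; total 6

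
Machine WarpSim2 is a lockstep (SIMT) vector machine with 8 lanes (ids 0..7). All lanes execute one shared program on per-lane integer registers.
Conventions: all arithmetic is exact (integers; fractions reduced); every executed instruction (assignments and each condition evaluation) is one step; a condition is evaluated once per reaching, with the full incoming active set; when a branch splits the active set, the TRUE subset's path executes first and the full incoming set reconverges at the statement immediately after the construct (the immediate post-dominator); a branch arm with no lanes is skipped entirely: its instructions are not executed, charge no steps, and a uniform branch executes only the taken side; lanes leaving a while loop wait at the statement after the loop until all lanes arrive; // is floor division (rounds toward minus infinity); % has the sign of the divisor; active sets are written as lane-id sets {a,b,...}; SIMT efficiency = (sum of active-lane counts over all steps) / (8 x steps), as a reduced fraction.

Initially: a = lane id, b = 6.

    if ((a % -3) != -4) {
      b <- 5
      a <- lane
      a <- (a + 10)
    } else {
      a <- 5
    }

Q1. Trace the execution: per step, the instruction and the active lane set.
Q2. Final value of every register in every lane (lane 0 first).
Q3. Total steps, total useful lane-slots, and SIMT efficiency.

step 0: eval ((a % -3) != -4)        {0,1,2,3,4,5,6,7}
step 1: b <- 5                       {0,1,2,3,4,5,6,7}
step 2: a <- lane                    {0,1,2,3,4,5,6,7}
step 3: a <- (a + 10)                {0,1,2,3,4,5,6,7}

Answer: 4 steps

a: 10,11,12,13,14,15,16,17
b: 5,5,5,5,5,5,5,5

steps = 4; useful = 32; efficiency = 32/32 = 1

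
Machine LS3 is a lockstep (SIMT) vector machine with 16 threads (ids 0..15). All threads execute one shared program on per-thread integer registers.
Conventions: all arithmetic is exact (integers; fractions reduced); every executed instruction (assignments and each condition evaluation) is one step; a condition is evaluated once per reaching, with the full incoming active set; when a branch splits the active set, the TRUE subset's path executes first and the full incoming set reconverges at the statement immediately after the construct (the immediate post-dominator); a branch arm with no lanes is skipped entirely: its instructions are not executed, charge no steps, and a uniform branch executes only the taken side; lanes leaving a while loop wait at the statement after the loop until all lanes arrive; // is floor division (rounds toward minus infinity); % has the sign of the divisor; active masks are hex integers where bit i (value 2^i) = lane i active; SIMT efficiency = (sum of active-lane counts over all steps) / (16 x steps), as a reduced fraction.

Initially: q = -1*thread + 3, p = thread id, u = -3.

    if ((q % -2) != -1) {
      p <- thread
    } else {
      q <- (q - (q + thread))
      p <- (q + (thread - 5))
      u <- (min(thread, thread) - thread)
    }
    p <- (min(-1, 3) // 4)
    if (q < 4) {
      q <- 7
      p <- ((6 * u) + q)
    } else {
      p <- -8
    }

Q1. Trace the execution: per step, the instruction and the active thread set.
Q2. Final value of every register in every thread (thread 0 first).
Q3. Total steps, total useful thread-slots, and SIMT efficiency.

step 0: eval ((q % -2) != -1)        0xffff
step 1: p <- thread                  0xaaaa
step 2: q <- (q - (q + thread))      0x5555
step 3: p <- (q + (thread - 5))      0x5555
step 4: u <- (min(thread, thread) - thread) 0x5555
step 5: p <- (min(-1, 3) // 4)       0xffff
step 6: eval (q < 4)                 0xffff
step 7: q <- 7                       0xffff
step 8: p <- ((6 * u) + q)           0xffff

Answer: 9 steps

q: 7,7,7,7,7,7,7,7,7,7,7,7,7,7,7,7
p: 7,-11,7,-11,7,-11,7,-11,7,-11,7,-11,7,-11,7,-11
u: 0,-3,0,-3,0,-3,0,-3,0,-3,0,-3,0,-3,0,-3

steps = 9; useful = 112; efficiency = 112/144 = 7/9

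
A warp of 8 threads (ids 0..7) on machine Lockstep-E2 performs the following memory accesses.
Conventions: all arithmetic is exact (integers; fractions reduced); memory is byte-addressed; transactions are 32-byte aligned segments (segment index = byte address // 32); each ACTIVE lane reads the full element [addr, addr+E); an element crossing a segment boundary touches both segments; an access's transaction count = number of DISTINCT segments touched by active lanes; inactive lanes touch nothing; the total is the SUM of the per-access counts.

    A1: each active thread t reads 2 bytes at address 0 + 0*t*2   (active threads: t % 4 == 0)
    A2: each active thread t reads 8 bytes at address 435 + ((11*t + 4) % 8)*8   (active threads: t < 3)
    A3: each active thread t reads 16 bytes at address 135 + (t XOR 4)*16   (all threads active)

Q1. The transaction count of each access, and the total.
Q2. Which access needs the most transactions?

A1: 1 transaction
A2: 2 transactions
A3: 5 transactions

Answer: 1,2,5; total 8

Answer: A3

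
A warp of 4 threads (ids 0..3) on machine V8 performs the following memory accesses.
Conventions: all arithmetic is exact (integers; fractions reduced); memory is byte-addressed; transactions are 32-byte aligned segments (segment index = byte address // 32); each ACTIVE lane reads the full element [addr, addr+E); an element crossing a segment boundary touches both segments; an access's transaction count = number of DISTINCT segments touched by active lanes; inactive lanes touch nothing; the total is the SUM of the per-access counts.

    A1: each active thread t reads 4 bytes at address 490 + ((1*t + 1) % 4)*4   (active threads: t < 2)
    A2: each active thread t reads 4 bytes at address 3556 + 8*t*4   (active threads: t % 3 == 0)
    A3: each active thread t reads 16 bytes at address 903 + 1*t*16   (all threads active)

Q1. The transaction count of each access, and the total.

A1: 1 transaction
A2: 2 transactions
A3: 3 transactions

Answer: 1,2,3; total 6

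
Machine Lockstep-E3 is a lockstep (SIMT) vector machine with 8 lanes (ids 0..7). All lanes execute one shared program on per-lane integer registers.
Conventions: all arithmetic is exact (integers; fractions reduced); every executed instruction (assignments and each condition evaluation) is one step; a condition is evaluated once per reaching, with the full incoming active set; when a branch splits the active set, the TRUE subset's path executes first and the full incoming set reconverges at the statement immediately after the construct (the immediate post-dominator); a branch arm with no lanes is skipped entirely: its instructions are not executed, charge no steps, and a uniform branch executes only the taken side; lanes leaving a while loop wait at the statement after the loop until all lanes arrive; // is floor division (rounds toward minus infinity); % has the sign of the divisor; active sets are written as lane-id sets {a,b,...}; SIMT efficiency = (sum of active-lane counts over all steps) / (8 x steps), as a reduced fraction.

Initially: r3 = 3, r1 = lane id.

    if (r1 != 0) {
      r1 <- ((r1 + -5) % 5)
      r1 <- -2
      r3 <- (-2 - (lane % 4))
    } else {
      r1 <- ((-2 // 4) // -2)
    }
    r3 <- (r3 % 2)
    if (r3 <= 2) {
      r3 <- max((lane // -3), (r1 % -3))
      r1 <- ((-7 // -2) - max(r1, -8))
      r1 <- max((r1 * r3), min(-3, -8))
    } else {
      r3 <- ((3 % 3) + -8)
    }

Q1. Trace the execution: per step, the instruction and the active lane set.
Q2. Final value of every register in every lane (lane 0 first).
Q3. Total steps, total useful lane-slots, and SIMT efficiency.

step 0: eval (r1 != 0)               {0,1,2,3,4,5,6,7}
step 1: r1 <- ((r1 + -5) % 5)        {1,2,3,4,5,6,7}
step 2: r1 <- -2                     {1,2,3,4,5,6,7}
step 3: r3 <- (-2 - (lane % 4))      {1,2,3,4,5,6,7}
step 4: r1 <- ((-2 // 4) // -2)      {0}
step 5: r3 <- (r3 % 2)               {0,1,2,3,4,5,6,7}
step 6: eval (r3 <= 2)               {0,1,2,3,4,5,6,7}
step 7: r3 <- max((lane // -3), (r1 % -3)) {0,1,2,3,4,5,6,7}
step 8: r1 <- ((-7 // -2) - max(r1, -8)) {0,1,2,3,4,5,6,7}
step 9: r1 <- max((r1 * r3), min(-3, -8)) {0,1,2,3,4,5,6,7}

Answer: 10 steps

r3: 0,-1,-1,-1,-2,-2,-2,-2
r1: 0,-5,-5,-5,-8,-8,-8,-8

steps = 10; useful = 70; efficiency = 70/80 = 7/8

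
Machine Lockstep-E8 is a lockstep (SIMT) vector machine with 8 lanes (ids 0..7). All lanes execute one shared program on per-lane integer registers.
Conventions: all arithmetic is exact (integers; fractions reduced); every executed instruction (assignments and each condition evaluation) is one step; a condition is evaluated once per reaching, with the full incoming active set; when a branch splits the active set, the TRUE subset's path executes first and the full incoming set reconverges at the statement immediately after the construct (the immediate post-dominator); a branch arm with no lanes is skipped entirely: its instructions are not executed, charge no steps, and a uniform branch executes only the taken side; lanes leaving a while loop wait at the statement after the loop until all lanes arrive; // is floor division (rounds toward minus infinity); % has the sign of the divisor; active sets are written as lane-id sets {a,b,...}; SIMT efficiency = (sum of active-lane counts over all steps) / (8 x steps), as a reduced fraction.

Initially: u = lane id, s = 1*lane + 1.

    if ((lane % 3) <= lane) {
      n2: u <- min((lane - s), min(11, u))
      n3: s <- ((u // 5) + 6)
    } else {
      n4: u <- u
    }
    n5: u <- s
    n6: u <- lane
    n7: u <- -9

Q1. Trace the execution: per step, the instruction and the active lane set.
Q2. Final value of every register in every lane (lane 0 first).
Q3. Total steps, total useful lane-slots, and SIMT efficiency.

step 0: eval ((lane % 3) <= lane)    {0,1,2,3,4,5,6,7}
step 1: u <- min((lane - s), min(11, u)) {0,1,2,3,4,5,6,7}
step 2: s <- ((u // 5) + 6)          {0,1,2,3,4,5,6,7}
step 3: u <- s                       {0,1,2,3,4,5,6,7}
step 4: u <- lane                    {0,1,2,3,4,5,6,7}
step 5: u <- -9                      {0,1,2,3,4,5,6,7}

Answer: 6 steps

u: -9,-9,-9,-9,-9,-9,-9,-9
s: 5,5,5,5,5,5,5,5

steps = 6; useful = 48; efficiency = 48/48 = 1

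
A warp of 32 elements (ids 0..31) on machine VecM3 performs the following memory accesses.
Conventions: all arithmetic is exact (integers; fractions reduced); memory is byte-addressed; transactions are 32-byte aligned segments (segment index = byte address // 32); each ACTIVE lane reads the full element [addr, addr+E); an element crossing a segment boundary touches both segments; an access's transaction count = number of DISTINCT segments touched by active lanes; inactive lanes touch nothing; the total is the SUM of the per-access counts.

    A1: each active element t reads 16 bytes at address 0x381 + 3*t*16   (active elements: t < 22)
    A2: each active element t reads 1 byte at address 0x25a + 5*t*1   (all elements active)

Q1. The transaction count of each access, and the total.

A1: 33 transactions
A2: 6 transactions

Answer: 33,6; total 39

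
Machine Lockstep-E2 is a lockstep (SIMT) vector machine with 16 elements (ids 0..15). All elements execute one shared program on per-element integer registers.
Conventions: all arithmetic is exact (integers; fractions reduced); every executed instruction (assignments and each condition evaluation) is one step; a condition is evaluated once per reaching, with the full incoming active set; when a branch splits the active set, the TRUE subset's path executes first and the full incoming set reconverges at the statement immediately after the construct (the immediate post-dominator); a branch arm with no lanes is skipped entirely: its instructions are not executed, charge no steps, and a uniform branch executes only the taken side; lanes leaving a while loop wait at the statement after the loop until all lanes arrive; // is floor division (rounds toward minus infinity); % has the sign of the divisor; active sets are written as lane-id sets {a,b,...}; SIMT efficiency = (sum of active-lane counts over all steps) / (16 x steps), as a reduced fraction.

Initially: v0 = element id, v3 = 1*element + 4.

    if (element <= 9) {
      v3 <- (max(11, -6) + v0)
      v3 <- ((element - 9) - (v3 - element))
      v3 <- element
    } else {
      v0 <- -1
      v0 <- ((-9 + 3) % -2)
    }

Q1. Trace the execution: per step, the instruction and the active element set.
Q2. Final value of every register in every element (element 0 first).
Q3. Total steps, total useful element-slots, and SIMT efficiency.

step 0: eval (element <= 9)          {0,1,2,3,4,5,6,7,8,9,10,11,12,13,14,15}
step 1: v3 <- (max(11, -6) + v0)     {0,1,2,3,4,5,6,7,8,9}
step 2: v3 <- ((element - 9) - (v3 - element)) {0,1,2,3,4,5,6,7,8,9}
step 3: v3 <- element                {0,1,2,3,4,5,6,7,8,9}
step 4: v0 <- -1                     {10,11,12,13,14,15}
step 5: v0 <- ((-9 + 3) % -2)        {10,11,12,13,14,15}

Answer: 6 steps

v0: 0,1,2,3,4,5,6,7,8,9,0,0,0,0,0,0
v3: 0,1,2,3,4,5,6,7,8,9,14,15,16,17,18,19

steps = 6; useful = 58; efficiency = 58/96 = 29/48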